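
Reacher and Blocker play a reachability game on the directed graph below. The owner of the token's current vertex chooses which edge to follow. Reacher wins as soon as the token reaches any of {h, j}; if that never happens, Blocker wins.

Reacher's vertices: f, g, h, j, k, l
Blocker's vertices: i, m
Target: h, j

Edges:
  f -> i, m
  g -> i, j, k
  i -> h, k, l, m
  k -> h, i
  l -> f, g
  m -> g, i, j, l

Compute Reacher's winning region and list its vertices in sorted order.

A0 = {h, j}
A1: add {g, k} — g (Reacher) has g→j; k (Reacher) has k→h.
A2: add {l} — l (Reacher) has l→g.
A3 = A2; e.g. f (Reacher) has no edge into A2. Fixed point.
Reacher's winning region = {g, h, j, k, l}.

g, h, j, k, l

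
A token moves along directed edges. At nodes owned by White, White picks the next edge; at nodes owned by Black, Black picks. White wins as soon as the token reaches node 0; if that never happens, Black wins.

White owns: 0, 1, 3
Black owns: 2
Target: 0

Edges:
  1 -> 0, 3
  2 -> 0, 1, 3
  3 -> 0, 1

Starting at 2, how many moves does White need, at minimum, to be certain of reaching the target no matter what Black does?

A0 = {0}
A1: add {1, 3} — 1 (White) has 1→0; 3 (White) has 3→0.
A2: add {2} — 2 (Black): all of {0, 1, 3} already in.
A2 = all vertices. Fixed point.
2 enters the attractor at level 2, so White can force the target in 2 moves from there.

2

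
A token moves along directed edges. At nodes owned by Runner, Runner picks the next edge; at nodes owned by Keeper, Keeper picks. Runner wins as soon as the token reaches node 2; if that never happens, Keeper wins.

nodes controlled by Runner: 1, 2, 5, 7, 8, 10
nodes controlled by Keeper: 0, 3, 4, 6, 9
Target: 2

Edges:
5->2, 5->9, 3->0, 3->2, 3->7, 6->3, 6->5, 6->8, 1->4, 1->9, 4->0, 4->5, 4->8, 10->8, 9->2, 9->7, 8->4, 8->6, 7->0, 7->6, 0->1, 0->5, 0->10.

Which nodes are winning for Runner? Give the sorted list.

A0 = {2}
A1: add {5} — 5 (Runner) has 5→2.
A2 = A1; e.g. 0 (Keeper) can still go to 1. Fixed point.
Runner's winning region = {2, 5}.

2, 5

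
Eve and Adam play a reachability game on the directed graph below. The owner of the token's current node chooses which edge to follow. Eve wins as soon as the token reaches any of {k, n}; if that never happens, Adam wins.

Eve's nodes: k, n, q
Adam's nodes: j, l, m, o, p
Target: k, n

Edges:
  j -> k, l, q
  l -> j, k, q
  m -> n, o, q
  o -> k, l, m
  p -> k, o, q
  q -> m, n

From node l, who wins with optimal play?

A0 = {k, n}
A1: add {q} — q (Eve) has q→n.
A2 = A1; e.g. j (Adam) can still go to l. Fixed point.
l never enters the attractor, so Adam can avoid the target forever.

Adam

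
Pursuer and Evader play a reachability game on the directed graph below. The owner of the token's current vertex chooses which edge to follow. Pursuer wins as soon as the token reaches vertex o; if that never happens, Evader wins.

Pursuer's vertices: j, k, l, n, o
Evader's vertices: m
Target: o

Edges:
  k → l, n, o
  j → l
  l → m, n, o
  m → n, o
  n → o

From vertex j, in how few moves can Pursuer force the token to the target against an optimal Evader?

2

A0 = {o}
A1: add {k, l, n} — k (Pursuer) has k→o; l (Pursuer) has l→o; n (Pursuer) has n→o.
A2: add {j, m} — j (Pursuer) has j→l; m (Evader): all of {n, o} already in.
A2 = all vertices. Fixed point.
j enters the attractor at level 2, so Pursuer can force the target in 2 moves from there.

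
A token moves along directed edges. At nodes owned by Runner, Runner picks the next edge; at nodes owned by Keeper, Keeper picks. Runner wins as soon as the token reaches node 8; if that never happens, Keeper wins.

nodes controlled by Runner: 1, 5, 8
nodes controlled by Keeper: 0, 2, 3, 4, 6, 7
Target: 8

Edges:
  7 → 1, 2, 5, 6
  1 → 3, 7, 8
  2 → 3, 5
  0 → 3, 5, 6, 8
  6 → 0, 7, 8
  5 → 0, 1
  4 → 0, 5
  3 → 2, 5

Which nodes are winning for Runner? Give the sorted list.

A0 = {8}
A1: add {1} — 1 (Runner) has 1→8.
A2: add {5} — 5 (Runner) has 5→1.
A3 = A2; e.g. 0 (Keeper) can still go to 3. Fixed point.
Runner's winning region = {1, 5, 8}.

1, 5, 8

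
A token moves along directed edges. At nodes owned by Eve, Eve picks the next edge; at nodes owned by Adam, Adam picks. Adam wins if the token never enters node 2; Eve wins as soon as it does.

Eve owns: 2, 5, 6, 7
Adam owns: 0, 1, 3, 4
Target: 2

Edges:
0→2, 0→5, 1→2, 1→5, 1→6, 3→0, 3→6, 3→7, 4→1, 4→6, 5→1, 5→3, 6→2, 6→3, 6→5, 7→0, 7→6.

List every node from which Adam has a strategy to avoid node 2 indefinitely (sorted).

A0 = {2}
A1: add {6} — 6 (Eve) has 6→2.
A2: add {7} — 7 (Eve) has 7→6.
A3 = A2; e.g. 0 (Adam) can still go to 5. Fixed point.
Eve's attractor = {2, 6, 7}; Adam avoids the target exactly from the complement.

0, 1, 3, 4, 5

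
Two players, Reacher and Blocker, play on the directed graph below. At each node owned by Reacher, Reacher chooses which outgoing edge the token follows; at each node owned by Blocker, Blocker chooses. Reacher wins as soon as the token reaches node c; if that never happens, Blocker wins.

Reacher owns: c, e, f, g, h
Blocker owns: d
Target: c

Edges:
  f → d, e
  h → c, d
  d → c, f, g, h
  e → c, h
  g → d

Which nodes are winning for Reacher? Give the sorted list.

c, e, f, h

A0 = {c}
A1: add {e, h} — e (Reacher) has e→c; h (Reacher) has h→c.
A2: add {f} — f (Reacher) has f→e.
A3 = A2; e.g. d (Blocker) can still go to g. Fixed point.
Reacher's winning region = {c, e, f, h}.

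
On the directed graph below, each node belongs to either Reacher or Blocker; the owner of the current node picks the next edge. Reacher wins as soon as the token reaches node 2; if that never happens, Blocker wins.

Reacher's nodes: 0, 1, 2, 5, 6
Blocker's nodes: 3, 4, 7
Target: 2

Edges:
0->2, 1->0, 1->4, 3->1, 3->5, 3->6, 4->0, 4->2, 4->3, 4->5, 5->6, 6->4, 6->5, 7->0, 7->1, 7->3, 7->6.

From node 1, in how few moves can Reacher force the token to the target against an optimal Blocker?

A0 = {2}
A1: add {0} — 0 (Reacher) has 0→2.
A2: add {1} — 1 (Reacher) has 1→0.
A3 = A2; e.g. 3 (Blocker) can still go to 5. Fixed point.
1 enters the attractor at level 2, so Reacher can force the target in 2 moves from there.

2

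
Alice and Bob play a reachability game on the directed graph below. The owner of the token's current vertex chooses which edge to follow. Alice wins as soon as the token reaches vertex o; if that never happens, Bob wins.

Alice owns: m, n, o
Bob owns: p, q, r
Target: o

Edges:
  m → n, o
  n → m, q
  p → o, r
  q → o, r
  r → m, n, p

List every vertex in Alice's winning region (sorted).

A0 = {o}
A1: add {m} — m (Alice) has m→o.
A2: add {n} — n (Alice) has n→m.
A3 = A2; e.g. p (Bob) can still go to r. Fixed point.
Alice's winning region = {m, n, o}.

m, n, o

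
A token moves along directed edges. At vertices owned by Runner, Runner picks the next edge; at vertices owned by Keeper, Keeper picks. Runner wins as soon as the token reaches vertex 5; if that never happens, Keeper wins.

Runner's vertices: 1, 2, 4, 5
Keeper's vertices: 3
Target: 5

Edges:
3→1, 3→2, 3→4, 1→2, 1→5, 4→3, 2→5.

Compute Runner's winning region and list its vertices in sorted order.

1, 2, 5

A0 = {5}
A1: add {1, 2} — 1 (Runner) has 1→5; 2 (Runner) has 2→5.
A2 = A1; e.g. 3 (Keeper) can still go to 4. Fixed point.
Runner's winning region = {1, 2, 5}.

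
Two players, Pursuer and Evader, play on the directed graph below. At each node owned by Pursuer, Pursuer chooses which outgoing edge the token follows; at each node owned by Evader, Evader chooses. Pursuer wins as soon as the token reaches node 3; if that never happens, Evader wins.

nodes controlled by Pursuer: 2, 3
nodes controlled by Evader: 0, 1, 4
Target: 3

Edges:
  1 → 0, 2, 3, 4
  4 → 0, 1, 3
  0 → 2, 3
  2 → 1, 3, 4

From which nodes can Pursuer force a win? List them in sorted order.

0, 2, 3

A0 = {3}
A1: add {2} — 2 (Pursuer) has 2→3.
A2: add {0} — 0 (Evader): all of {2, 3} already in.
A3 = A2; e.g. 1 (Evader) can still go to 4. Fixed point.
Pursuer's winning region = {0, 2, 3}.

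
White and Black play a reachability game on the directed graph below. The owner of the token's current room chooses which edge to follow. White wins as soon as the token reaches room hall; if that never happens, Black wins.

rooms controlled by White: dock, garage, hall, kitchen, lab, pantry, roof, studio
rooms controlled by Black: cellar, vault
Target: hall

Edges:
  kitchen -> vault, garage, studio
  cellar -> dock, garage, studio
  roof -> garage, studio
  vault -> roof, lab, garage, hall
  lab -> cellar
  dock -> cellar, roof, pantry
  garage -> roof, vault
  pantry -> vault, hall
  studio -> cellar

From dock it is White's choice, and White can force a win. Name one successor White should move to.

pantry

A0 = {hall}
A1: add {pantry} — pantry (White) has pantry→hall.
A2: add {dock} — dock (White) has dock→pantry.
A3 = A2; e.g. kitchen (White) has no edge into A2. Fixed point.
From dock, successor pantry is in the attractor (rank 1); the other successors cellar, roof are not.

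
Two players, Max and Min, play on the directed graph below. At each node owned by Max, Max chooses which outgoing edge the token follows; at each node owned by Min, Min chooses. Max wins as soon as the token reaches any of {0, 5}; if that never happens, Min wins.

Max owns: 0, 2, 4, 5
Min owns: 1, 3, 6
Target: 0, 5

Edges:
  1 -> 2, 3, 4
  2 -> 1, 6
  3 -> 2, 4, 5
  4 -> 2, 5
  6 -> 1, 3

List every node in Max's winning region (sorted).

0, 4, 5

A0 = {0, 5}
A1: add {4} — 4 (Max) has 4→5.
A2 = A1; e.g. 1 (Min) can still go to 2. Fixed point.
Max's winning region = {0, 4, 5}.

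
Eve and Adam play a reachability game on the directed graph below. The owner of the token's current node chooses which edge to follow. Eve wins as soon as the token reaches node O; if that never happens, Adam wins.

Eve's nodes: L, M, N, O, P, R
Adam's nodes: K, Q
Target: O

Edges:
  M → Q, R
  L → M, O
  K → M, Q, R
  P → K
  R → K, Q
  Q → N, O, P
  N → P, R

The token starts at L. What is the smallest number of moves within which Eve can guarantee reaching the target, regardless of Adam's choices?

A0 = {O}
A1: add {L} — L (Eve) has L→O.
A2 = A1; e.g. K (Adam) can still go to M. Fixed point.
L enters the attractor at level 1, so Eve can force the target in 1 move from there.

1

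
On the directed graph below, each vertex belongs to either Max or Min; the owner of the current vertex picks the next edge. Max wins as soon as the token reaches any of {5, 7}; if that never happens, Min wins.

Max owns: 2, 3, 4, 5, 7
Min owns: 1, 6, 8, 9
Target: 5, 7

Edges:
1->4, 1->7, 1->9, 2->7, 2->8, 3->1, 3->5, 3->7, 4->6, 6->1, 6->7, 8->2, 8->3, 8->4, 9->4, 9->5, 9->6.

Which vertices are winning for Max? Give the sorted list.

A0 = {5, 7}
A1: add {2, 3} — 2 (Max) has 2→7; 3 (Max) has 3→5.
A2 = A1; e.g. 1 (Min) can still go to 4. Fixed point.
Max's winning region = {2, 3, 5, 7}.

2, 3, 5, 7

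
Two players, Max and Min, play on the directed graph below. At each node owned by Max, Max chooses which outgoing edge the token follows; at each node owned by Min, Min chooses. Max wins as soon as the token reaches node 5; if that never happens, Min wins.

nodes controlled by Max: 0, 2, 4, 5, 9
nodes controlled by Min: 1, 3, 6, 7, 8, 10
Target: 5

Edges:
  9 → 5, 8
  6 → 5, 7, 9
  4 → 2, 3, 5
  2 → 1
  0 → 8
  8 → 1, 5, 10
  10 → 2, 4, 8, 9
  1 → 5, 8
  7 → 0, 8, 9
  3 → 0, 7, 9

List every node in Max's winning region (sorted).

4, 5, 9

A0 = {5}
A1: add {4, 9} — 4 (Max) has 4→5; 9 (Max) has 9→5.
A2 = A1; e.g. 0 (Max) has no edge into A1. Fixed point.
Max's winning region = {4, 5, 9}.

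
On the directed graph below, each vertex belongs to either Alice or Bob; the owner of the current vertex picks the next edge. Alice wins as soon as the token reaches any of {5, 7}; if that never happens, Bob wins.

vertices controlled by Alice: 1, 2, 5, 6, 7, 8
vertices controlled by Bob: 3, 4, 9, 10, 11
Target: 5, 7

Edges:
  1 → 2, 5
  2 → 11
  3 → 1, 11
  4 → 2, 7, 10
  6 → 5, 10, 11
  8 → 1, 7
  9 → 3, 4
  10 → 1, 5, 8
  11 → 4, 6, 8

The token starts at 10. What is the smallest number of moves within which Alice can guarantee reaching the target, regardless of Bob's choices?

2

A0 = {5, 7}
A1: add {1, 6, 8} — 1 (Alice) has 1→5; 6 (Alice) has 6→5; 8 (Alice) has 8→7.
A2: add {10} — 10 (Bob): all of {1, 5, 8} already in.
A3 = A2; e.g. 2 (Alice) has no edge into A2. Fixed point.
10 enters the attractor at level 2, so Alice can force the target in 2 moves from there.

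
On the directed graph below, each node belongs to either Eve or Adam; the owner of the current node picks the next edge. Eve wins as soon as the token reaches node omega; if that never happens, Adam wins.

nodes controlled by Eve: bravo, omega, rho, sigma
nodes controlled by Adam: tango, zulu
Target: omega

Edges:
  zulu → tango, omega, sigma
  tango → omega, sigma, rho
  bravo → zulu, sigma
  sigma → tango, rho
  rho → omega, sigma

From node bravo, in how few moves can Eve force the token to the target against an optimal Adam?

A0 = {omega}
A1: add {rho} — rho (Eve) has rho→omega.
A2: add {sigma} — sigma (Eve) has sigma→rho.
A3: add {bravo, tango} — tango (Adam): all of {omega, sigma, rho} already in; bravo (Eve) has bravo→sigma.
bravo enters the attractor at level 3, so Eve can force the target in 3 moves from there.

3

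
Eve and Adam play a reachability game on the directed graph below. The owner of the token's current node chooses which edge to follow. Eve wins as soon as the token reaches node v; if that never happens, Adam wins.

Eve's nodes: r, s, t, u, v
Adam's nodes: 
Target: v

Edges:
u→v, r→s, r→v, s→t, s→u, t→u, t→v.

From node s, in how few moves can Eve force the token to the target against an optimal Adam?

A0 = {v}
A1: add {r, t, u} — r (Eve) has r→v; t (Eve) has t→v; u (Eve) has u→v.
A2: add {s} — s (Eve) has s→t.
A2 = all vertices. Fixed point.
s enters the attractor at level 2, so Eve can force the target in 2 moves from there.

2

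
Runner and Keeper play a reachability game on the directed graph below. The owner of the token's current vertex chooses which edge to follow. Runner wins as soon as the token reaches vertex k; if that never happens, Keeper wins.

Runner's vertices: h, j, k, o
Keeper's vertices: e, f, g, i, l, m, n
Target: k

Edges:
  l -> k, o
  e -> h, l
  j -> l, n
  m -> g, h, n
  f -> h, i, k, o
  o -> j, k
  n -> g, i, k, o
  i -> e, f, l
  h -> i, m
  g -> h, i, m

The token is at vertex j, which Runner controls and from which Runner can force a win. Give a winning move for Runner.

l

A0 = {k}
A1: add {o} — o (Runner) has o→k.
A2: add {l} — l (Keeper): all of {k, o} already in.
A3: add {j} — j (Runner) has j→l.
A4 = A3; e.g. e (Keeper) can still go to h. Fixed point.
From j, successor l is in the attractor (rank 2); the other successor n is not.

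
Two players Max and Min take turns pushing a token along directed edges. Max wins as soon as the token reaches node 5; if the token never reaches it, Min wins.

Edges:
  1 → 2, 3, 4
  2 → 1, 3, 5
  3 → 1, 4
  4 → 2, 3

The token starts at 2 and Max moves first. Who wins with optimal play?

Max

Track states (vertex, player-to-move).
A0 = {(5,Max), (5,Min)}
A1: add {(2,Max)}.
(2,Max) ∈ A1 ⇒ Max forces the target.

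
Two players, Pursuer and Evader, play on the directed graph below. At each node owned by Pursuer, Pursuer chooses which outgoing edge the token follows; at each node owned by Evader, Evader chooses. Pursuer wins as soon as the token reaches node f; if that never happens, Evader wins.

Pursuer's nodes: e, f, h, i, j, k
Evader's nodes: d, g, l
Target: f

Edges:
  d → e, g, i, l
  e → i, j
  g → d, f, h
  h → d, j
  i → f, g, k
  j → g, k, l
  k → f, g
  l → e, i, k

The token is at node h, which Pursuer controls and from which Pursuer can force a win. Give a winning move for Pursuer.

j

A0 = {f}
A1: add {i, k} — i (Pursuer) has i→f; k (Pursuer) has k→f.
A2: add {e, j} — e (Pursuer) has e→i; j (Pursuer) has j→k.
A3: add {h, l} — h (Pursuer) has h→j; l (Evader): all of {e, i, k} already in.
A4 = A3; e.g. d (Evader) can still go to g. Fixed point.
From h, successor j is in the attractor (rank 2); the other successor d is not.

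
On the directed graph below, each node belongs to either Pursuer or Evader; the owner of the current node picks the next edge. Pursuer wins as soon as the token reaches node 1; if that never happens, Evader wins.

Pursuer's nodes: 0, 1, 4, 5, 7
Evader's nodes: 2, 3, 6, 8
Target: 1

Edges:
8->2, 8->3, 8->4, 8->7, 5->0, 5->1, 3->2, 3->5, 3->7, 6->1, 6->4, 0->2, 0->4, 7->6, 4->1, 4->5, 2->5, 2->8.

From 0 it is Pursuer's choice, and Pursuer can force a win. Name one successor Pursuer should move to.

4

A0 = {1}
A1: add {4, 5} — 4 (Pursuer) has 4→1; 5 (Pursuer) has 5→1.
A2: add {0, 6} — 0 (Pursuer) has 0→4; 6 (Evader): all of {1, 4} already in.
A3: add {7} — 7 (Pursuer) has 7→6.
A4 = A3; e.g. 2 (Evader) can still go to 8. Fixed point.
From 0, successor 4 is in the attractor (rank 1); the other successor 2 is not.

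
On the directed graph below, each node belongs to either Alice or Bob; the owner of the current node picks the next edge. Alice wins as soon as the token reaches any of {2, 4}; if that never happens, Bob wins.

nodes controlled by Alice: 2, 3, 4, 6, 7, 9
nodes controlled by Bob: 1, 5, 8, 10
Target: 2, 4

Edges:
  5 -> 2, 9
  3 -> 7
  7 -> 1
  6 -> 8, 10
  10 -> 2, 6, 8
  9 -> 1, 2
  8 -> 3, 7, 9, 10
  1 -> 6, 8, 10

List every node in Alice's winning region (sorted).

2, 4, 5, 9

A0 = {2, 4}
A1: add {9} — 9 (Alice) has 9→2.
A2: add {5} — 5 (Bob): all of {2, 9} already in.
A3 = A2; e.g. 1 (Bob) can still go to 6. Fixed point.
Alice's winning region = {2, 4, 5, 9}.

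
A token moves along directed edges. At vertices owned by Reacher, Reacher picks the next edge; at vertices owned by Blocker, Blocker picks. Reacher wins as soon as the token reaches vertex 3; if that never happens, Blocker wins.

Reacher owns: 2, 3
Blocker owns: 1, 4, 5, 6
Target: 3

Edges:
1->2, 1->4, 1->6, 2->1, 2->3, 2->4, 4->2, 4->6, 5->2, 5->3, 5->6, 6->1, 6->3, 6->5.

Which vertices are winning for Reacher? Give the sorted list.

2, 3

A0 = {3}
A1: add {2} — 2 (Reacher) has 2→3.
A2 = A1; e.g. 1 (Blocker) can still go to 4. Fixed point.
Reacher's winning region = {2, 3}.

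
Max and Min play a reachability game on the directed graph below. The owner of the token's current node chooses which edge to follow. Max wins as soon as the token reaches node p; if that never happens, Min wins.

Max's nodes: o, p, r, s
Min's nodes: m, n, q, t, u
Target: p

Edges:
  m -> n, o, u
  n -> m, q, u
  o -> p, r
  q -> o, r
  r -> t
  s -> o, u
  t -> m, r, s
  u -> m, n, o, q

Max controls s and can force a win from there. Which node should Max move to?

o

A0 = {p}
A1: add {o} — o (Max) has o→p.
A2: add {s} — s (Max) has s→o.
A3 = A2; e.g. m (Min) can still go to n. Fixed point.
From s, successor o is in the attractor (rank 1); the other successor u is not.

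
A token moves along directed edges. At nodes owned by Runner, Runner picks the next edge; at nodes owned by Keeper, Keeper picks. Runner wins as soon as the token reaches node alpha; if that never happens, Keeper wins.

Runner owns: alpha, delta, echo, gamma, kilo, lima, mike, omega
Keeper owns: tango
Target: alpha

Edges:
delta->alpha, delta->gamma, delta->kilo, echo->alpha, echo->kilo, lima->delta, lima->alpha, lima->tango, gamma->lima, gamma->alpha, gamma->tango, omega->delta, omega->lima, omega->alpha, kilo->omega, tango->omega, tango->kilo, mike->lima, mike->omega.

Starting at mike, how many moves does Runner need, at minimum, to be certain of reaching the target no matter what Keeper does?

A0 = {alpha}
A1: add {delta, echo, gamma, lima, omega} — delta (Runner) has delta→alpha; echo (Runner) has echo→alpha; lima (Runner) has lima→alpha; gamma (Runner) has gamma→alpha; omega (Runner) has omega→alpha.
A2: add {kilo, mike} — kilo (Runner) has kilo→omega; mike (Runner) has mike→lima.
mike enters the attractor at level 2, so Runner can force the target in 2 moves from there.

2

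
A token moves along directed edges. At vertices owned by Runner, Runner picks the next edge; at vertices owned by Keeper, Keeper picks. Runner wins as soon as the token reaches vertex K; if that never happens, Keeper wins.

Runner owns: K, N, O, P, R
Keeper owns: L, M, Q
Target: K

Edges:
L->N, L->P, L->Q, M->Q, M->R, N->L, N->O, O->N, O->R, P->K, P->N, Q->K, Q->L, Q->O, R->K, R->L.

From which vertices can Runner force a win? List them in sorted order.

A0 = {K}
A1: add {P, R} — P (Runner) has P→K; R (Runner) has R→K.
A2: add {O} — O (Runner) has O→R.
A3: add {N} — N (Runner) has N→O.
A4 = A3; e.g. L (Keeper) can still go to Q. Fixed point.
Runner's winning region = {K, N, O, P, R}.

K, N, O, P, R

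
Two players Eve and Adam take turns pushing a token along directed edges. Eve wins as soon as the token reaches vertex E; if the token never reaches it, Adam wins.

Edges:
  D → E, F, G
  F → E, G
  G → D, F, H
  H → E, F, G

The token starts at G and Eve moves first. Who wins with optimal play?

Track states (vertex, player-to-move).
A0 = {(E,Eve), (E,Adam)}
A1: add {(D,Eve), (F,Eve), (H,Eve)}.
A2: add {(G,Adam)}.
A3 = A2; e.g. (D,Adam) stays out. (G,Eve) never enters ⇒ Adam avoids the target.

Adam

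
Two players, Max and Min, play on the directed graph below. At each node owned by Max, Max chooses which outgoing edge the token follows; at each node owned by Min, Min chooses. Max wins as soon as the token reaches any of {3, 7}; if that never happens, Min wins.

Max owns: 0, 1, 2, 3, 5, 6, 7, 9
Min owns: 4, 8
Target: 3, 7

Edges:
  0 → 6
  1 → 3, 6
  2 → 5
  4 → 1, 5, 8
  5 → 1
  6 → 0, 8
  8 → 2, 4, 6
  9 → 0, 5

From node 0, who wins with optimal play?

Min

A0 = {3, 7}
A1: add {1} — 1 (Max) has 1→3.
A2: add {5} — 5 (Max) has 5→1.
A3: add {2, 9} — 2 (Max) has 2→5; 9 (Max) has 9→5.
A4 = A3; e.g. 0 (Max) has no edge into A3. Fixed point.
0 never enters the attractor, so Min can avoid the target forever.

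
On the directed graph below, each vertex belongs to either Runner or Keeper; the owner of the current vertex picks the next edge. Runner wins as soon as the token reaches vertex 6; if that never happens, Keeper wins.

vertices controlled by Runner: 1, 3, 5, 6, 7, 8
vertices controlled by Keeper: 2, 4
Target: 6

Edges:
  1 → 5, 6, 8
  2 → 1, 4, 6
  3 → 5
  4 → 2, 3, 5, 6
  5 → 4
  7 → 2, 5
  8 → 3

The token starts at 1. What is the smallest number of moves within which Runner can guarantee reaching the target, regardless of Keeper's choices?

A0 = {6}
A1: add {1} — 1 (Runner) has 1→6.
A2 = A1; e.g. 2 (Keeper) can still go to 4. Fixed point.
1 enters the attractor at level 1, so Runner can force the target in 1 move from there.

1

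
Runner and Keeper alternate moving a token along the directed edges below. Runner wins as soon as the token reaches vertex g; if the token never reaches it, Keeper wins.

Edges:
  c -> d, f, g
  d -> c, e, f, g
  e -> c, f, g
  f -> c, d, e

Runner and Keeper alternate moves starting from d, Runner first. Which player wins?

Track states (vertex, player-to-move).
A0 = {(g,Runner), (g,Keeper)}
A1: add {(c,Runner), (d,Runner), (e,Runner)}.
(d,Runner) ∈ A1 ⇒ Runner forces the target.

Runner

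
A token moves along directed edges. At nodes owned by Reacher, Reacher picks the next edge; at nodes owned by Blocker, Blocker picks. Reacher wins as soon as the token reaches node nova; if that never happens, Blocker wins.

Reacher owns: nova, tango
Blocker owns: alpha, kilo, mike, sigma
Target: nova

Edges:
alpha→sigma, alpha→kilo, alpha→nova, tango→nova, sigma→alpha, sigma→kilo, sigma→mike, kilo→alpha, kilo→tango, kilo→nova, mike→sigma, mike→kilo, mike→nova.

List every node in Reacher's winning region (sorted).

A0 = {nova}
A1: add {tango} — tango (Reacher) has tango→nova.
A2 = A1; e.g. alpha (Blocker) can still go to sigma. Fixed point.
Reacher's winning region = {nova, tango}.

nova, tango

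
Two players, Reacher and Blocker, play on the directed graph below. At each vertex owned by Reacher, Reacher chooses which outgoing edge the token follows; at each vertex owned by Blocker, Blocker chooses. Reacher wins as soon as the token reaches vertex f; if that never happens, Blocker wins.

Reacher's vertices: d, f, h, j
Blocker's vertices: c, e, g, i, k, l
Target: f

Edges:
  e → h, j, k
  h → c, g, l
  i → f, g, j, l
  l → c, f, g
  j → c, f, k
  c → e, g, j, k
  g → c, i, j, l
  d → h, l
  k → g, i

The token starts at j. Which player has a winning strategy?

Reacher

A0 = {f}
A1: add {j} — j (Reacher) has j→f.
A2 = A1; e.g. c (Blocker) can still go to e. Fixed point.
j ∈ A1, so Reacher can force the target.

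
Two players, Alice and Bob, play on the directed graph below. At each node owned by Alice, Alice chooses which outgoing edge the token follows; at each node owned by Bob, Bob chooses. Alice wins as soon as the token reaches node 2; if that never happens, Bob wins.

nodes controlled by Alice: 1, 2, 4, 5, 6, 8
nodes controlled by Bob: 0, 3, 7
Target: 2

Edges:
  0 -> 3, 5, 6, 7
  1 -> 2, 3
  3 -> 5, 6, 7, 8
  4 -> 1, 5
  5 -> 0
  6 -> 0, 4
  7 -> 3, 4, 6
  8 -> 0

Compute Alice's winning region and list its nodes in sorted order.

A0 = {2}
A1: add {1} — 1 (Alice) has 1→2.
A2: add {4} — 4 (Alice) has 4→1.
A3: add {6} — 6 (Alice) has 6→4.
A4 = A3; e.g. 0 (Bob) can still go to 3. Fixed point.
Alice's winning region = {1, 2, 4, 6}.

1, 2, 4, 6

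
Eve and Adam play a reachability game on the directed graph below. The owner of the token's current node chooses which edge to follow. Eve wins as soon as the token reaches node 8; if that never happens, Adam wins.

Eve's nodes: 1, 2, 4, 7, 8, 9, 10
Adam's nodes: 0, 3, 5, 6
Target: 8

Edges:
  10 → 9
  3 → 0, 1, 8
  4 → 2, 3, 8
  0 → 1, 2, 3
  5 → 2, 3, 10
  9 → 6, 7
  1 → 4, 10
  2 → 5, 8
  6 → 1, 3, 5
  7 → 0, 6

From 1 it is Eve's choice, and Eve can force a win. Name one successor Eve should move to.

A0 = {8}
A1: add {2, 4} — 2 (Eve) has 2→8; 4 (Eve) has 4→8.
A2: add {1} — 1 (Eve) has 1→4.
A3 = A2; e.g. 0 (Adam) can still go to 3. Fixed point.
From 1, successor 4 is in the attractor (rank 1); the other successor 10 is not.

4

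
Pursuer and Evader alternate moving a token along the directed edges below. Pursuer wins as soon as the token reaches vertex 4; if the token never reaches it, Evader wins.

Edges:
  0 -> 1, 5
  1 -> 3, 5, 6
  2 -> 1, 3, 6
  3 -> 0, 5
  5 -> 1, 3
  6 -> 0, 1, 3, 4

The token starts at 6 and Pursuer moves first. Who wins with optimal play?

Pursuer

Track states (vertex, player-to-move).
A0 = {(4,Pursuer), (4,Evader)}
A1: add {(6,Pursuer)}.
(6,Pursuer) ∈ A1 ⇒ Pursuer forces the target.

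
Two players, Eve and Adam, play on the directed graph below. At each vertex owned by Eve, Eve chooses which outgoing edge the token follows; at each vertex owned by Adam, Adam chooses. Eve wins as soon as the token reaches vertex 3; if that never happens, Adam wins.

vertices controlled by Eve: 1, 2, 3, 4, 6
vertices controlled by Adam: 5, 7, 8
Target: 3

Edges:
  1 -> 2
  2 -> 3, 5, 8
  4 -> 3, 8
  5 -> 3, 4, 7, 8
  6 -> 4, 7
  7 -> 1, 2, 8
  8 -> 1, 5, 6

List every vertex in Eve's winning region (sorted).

A0 = {3}
A1: add {2, 4} — 2 (Eve) has 2→3; 4 (Eve) has 4→3.
A2: add {1, 6} — 1 (Eve) has 1→2; 6 (Eve) has 6→4.
A3 = A2; e.g. 5 (Adam) can still go to 7. Fixed point.
Eve's winning region = {1, 2, 3, 4, 6}.

1, 2, 3, 4, 6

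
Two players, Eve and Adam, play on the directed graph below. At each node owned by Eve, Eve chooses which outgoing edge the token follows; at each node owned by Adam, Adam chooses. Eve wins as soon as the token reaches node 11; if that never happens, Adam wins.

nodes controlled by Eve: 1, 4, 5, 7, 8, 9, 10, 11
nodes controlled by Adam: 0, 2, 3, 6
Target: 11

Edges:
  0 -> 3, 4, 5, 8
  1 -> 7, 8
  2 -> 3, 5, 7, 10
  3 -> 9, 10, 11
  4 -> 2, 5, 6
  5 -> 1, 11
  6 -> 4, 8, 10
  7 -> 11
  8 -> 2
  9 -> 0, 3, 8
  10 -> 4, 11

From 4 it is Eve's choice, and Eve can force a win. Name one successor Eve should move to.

5

A0 = {11}
A1: add {5, 7, 10} — 5 (Eve) has 5→11; 7 (Eve) has 7→11; 10 (Eve) has 10→11.
A2: add {1, 4} — 1 (Eve) has 1→7; 4 (Eve) has 4→5.
A3 = A2; e.g. 0 (Adam) can still go to 3. Fixed point.
From 4, successor 5 is in the attractor (rank 1); the other successors 2, 6 are not.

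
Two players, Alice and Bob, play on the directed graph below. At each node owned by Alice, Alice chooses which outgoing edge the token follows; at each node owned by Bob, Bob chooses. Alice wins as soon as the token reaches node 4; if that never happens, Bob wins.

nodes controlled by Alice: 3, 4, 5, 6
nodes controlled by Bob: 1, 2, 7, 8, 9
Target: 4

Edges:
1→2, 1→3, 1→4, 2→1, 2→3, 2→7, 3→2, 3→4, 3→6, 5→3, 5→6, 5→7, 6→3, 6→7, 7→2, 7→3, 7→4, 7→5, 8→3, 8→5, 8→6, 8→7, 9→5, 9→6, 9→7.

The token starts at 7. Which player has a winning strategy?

A0 = {4}
A1: add {3} — 3 (Alice) has 3→4.
A2: add {5, 6} — 5 (Alice) has 5→3; 6 (Alice) has 6→3.
A3 = A2; e.g. 1 (Bob) can still go to 2. Fixed point.
7 never enters the attractor, so Bob can avoid the target forever.

Bob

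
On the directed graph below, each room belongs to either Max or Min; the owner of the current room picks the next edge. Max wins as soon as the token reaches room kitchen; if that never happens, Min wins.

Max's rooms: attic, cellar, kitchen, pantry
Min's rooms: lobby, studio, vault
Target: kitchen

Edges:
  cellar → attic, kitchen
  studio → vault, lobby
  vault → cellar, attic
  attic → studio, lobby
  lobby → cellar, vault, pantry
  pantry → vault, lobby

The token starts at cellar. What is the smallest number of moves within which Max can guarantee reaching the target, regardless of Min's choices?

1

A0 = {kitchen}
A1: add {cellar} — cellar (Max) has cellar→kitchen.
A2 = A1; e.g. studio (Min) can still go to vault. Fixed point.
cellar enters the attractor at level 1, so Max can force the target in 1 move from there.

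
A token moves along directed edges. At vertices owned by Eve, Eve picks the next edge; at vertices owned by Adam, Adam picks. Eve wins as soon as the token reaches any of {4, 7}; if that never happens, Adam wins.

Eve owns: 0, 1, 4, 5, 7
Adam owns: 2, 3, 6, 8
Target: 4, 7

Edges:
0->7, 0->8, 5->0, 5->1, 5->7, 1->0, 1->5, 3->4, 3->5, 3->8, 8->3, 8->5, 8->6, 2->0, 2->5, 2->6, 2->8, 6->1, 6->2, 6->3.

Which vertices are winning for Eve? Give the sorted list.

0, 1, 4, 5, 7

A0 = {4, 7}
A1: add {0, 5} — 0 (Eve) has 0→7; 5 (Eve) has 5→7.
A2: add {1} — 1 (Eve) has 1→0.
A3 = A2; e.g. 2 (Adam) can still go to 6. Fixed point.
Eve's winning region = {0, 1, 4, 5, 7}.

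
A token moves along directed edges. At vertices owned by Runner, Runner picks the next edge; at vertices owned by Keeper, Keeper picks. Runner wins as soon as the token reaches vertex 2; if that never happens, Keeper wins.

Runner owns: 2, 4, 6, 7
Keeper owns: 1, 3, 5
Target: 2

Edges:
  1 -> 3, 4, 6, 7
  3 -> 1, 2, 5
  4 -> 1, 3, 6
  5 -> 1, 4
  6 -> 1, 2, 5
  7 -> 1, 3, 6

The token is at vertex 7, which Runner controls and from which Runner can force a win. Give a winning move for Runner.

6

A0 = {2}
A1: add {6} — 6 (Runner) has 6→2.
A2: add {4, 7} — 4 (Runner) has 4→6; 7 (Runner) has 7→6.
A3 = A2; e.g. 1 (Keeper) can still go to 3. Fixed point.
From 7, successor 6 is in the attractor (rank 1); the other successors 1, 3 are not.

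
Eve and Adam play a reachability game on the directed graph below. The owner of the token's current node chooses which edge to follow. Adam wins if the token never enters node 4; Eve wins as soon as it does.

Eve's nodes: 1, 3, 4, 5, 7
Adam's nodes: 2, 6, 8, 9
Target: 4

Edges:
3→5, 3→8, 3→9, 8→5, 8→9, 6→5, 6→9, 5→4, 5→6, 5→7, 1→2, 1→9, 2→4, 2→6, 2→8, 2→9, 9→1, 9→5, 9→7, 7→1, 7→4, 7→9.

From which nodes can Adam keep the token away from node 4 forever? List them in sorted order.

1, 2, 6, 8, 9

A0 = {4}
A1: add {5, 7} — 5 (Eve) has 5→4; 7 (Eve) has 7→4.
A2: add {3} — 3 (Eve) has 3→5.
A3 = A2; e.g. 1 (Eve) has no edge into A2. Fixed point.
Eve's attractor = {3, 4, 5, 7}; Adam avoids the target exactly from the complement.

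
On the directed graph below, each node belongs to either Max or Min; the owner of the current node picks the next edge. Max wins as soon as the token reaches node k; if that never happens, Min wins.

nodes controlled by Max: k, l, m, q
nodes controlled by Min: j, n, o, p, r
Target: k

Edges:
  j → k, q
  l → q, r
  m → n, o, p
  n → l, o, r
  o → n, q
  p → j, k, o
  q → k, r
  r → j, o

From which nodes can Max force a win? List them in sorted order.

A0 = {k}
A1: add {q} — q (Max) has q→k.
A2: add {j, l} — j (Min): all of {k, q} already in; l (Max) has l→q.
A3 = A2; e.g. m (Max) has no edge into A2. Fixed point.
Max's winning region = {j, k, l, q}.

j, k, l, q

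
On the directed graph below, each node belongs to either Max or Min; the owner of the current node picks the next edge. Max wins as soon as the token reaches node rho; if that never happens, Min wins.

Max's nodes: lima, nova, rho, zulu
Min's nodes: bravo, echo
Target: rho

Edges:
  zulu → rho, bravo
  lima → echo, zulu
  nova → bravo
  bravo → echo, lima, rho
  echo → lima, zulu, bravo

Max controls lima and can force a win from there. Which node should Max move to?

zulu

A0 = {rho}
A1: add {zulu} — zulu (Max) has zulu→rho.
A2: add {lima} — lima (Max) has lima→zulu.
A3 = A2; e.g. echo (Min) can still go to bravo. Fixed point.
From lima, successor zulu is in the attractor (rank 1); the other successor echo is not.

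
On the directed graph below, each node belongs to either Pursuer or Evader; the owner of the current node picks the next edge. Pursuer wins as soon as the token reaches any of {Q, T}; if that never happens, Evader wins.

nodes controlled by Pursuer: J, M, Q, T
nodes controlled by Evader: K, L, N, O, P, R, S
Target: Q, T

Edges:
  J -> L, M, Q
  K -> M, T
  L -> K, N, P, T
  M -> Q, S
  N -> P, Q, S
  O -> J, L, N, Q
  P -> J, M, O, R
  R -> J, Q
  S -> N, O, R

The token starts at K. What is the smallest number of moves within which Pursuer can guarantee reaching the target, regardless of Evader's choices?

A0 = {Q, T}
A1: add {J, M} — J (Pursuer) has J→Q; M (Pursuer) has M→Q.
A2: add {K, R} — K (Evader): all of {M, T} already in; R (Evader): all of {J, Q} already in.
A3 = A2; e.g. L (Evader) can still go to N. Fixed point.
K enters the attractor at level 2, so Pursuer can force the target in 2 moves from there.

2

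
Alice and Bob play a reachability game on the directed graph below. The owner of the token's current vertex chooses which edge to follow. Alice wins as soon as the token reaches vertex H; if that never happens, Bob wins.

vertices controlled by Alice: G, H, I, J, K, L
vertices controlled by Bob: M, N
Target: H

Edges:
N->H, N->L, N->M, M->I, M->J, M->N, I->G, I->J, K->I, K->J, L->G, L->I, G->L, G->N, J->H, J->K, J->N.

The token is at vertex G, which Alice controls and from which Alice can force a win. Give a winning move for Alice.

L

A0 = {H}
A1: add {J} — J (Alice) has J→H.
A2: add {I, K} — I (Alice) has I→J; K (Alice) has K→J.
A3: add {L} — L (Alice) has L→I.
A4: add {G} — G (Alice) has G→L.
A5 = A4; e.g. M (Bob) can still go to N. Fixed point.
From G, successor L is in the attractor (rank 3); the other successor N is not.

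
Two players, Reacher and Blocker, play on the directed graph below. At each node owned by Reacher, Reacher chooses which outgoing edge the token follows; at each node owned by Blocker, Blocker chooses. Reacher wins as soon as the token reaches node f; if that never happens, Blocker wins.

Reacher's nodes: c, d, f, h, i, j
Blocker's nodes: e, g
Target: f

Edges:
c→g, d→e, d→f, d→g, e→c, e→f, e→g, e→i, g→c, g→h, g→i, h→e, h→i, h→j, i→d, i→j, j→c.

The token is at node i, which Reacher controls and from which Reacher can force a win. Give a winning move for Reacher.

d

A0 = {f}
A1: add {d} — d (Reacher) has d→f.
A2: add {i} — i (Reacher) has i→d.
A3: add {h} — h (Reacher) has h→i.
A4 = A3; e.g. c (Reacher) has no edge into A3. Fixed point.
From i, successor d is in the attractor (rank 1); the other successor j is not.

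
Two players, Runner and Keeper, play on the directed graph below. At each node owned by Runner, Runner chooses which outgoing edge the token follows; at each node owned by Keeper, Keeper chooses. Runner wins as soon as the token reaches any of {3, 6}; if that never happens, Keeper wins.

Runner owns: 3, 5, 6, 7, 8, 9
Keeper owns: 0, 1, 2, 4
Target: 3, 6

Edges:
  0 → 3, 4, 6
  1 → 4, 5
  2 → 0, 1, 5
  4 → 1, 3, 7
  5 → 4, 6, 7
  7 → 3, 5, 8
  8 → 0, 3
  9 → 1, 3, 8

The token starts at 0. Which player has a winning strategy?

A0 = {3, 6}
A1: add {5, 7, 8, 9} — 5 (Runner) has 5→6; 7 (Runner) has 7→3; 8 (Runner) has 8→3; 9 (Runner) has 9→3.
A2 = A1; e.g. 0 (Keeper) can still go to 4. Fixed point.
0 never enters the attractor, so Keeper can avoid the target forever.

Keeper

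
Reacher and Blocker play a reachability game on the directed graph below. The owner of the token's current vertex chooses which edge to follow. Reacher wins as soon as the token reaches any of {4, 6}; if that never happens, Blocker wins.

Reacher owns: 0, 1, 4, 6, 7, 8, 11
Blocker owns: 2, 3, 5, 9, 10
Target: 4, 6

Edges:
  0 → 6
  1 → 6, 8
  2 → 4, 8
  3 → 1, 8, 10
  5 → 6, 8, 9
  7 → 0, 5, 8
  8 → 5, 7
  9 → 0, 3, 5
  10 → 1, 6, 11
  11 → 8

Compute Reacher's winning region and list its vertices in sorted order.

A0 = {4, 6}
A1: add {0, 1} — 0 (Reacher) has 0→6; 1 (Reacher) has 1→6.
A2: add {7} — 7 (Reacher) has 7→0.
A3: add {8} — 8 (Reacher) has 8→7.
A4: add {2, 11} — 2 (Blocker): all of {4, 8} already in; 11 (Reacher) has 11→8.
A5: add {10} — 10 (Blocker): all of {1, 6, 11} already in.
A6: add {3} — 3 (Blocker): all of {1, 8, 10} already in.
A7 = A6; e.g. 5 (Blocker) can still go to 9. Fixed point.
Reacher's winning region = {0, 1, 2, 3, 4, 6, 7, 8, 10, 11}.

0, 1, 2, 3, 4, 6, 7, 8, 10, 11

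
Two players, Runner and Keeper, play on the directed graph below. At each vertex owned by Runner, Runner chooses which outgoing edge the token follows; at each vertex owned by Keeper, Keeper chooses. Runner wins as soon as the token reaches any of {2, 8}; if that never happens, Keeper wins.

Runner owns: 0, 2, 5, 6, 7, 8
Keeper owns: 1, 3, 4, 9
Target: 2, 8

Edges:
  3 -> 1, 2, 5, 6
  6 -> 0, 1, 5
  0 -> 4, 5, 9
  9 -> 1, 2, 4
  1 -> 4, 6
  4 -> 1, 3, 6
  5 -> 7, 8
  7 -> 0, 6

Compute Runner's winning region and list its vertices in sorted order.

0, 2, 5, 6, 7, 8

A0 = {2, 8}
A1: add {5} — 5 (Runner) has 5→8.
A2: add {0, 6} — 0 (Runner) has 0→5; 6 (Runner) has 6→5.
A3: add {7} — 7 (Runner) has 7→0.
A4 = A3; e.g. 1 (Keeper) can still go to 4. Fixed point.
Runner's winning region = {0, 2, 5, 6, 7, 8}.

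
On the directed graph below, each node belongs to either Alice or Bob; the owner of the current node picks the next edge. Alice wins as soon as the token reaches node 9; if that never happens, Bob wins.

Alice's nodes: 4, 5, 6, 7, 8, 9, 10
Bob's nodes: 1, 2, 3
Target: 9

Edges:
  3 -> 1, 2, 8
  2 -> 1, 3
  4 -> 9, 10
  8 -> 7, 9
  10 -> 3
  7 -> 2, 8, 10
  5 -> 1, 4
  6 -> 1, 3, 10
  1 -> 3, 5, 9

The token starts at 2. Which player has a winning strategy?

A0 = {9}
A1: add {4, 8} — 4 (Alice) has 4→9; 8 (Alice) has 8→9.
A2: add {5, 7} — 5 (Alice) has 5→4; 7 (Alice) has 7→8.
A3 = A2; e.g. 1 (Bob) can still go to 3. Fixed point.
2 never enters the attractor, so Bob can avoid the target forever.

Bob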